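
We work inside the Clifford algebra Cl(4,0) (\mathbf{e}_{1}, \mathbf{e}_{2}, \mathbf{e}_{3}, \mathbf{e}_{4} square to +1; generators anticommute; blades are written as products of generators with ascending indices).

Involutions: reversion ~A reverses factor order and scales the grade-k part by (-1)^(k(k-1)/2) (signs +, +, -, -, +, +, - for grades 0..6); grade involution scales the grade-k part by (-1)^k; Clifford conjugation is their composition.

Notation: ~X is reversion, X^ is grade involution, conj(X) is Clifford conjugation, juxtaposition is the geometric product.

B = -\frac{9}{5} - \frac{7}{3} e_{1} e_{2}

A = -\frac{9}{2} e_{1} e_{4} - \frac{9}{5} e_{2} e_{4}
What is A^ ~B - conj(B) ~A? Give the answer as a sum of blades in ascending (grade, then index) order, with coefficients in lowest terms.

first term: \frac{123}{10} e_{1} e_{4} - \frac{363}{50} e_{2} e_{4}
second term: -\frac{39}{10} e_{1} e_{4} - \frac{687}{50} e_{2} e_{4}
Answer: \frac{81}{5} e_{1} e_{4} + \frac{162}{25} e_{2} e_{4}


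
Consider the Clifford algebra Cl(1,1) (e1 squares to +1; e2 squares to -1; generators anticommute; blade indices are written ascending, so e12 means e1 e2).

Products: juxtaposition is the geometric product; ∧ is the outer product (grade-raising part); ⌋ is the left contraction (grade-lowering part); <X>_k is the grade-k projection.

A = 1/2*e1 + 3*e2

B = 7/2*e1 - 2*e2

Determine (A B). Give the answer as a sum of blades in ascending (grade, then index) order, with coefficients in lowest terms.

step 1: 31/4 - 23/2*e12
Answer: 31/4 - 23/2*e12


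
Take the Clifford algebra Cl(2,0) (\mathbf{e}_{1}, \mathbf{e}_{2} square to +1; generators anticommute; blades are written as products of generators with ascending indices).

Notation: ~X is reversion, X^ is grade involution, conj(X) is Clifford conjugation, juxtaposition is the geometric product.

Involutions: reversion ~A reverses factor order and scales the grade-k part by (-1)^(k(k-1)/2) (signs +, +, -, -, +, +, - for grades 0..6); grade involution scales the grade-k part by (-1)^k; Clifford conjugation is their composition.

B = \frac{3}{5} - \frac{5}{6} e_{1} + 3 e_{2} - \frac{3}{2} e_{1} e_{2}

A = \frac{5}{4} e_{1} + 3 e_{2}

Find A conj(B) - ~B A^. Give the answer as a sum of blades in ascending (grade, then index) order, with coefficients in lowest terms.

first term: -\frac{191}{24} - \frac{15}{4} e_{1} + \frac{147}{40} e_{2} - \frac{25}{4} e_{1} e_{2}
second term: -\frac{191}{24} - \frac{21}{4} e_{1} + \frac{3}{40} e_{2} + \frac{25}{4} e_{1} e_{2}
Answer: \frac{3}{2} e_{1} + \frac{18}{5} e_{2} - \frac{25}{2} e_{1} e_{2}


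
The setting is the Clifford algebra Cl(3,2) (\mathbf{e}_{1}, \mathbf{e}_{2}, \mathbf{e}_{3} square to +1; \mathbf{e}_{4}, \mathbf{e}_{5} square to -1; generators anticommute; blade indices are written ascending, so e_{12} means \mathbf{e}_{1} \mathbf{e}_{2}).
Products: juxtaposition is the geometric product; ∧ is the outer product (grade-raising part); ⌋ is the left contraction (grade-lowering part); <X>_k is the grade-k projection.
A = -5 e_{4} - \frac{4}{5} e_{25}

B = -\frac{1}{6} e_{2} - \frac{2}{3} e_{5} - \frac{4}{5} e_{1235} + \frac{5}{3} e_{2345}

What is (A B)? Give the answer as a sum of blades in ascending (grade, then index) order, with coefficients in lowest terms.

step 1: -\frac{8}{15} e_{2} - \frac{2}{15} e_{5} - \frac{16}{25} e_{13} - \frac{5}{6} e_{24} - \frac{4}{3} e_{34} + \frac{10}{3} e_{45} + \frac{25}{3} e_{235} - 4 e_{12345}
Answer: -\frac{8}{15} e_{2} - \frac{2}{15} e_{5} - \frac{16}{25} e_{13} - \frac{5}{6} e_{24} - \frac{4}{3} e_{34} + \frac{10}{3} e_{45} + \frac{25}{3} e_{235} - 4 e_{12345}


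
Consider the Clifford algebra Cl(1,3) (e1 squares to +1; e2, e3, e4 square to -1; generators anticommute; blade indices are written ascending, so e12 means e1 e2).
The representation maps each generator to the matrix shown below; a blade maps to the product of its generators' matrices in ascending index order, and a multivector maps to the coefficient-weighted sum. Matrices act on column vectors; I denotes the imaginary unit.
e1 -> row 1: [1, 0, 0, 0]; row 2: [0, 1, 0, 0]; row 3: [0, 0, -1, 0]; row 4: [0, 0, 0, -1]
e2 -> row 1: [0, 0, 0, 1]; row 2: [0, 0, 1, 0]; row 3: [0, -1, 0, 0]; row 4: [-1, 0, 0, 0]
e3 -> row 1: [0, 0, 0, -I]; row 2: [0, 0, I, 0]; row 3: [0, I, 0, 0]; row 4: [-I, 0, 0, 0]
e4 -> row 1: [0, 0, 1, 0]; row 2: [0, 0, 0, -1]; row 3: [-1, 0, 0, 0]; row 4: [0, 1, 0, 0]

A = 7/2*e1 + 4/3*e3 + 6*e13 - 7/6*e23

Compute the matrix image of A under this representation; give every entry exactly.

Bivector images (products of the table entries): rho(e13) = rho(e1)rho(e3) = row 1: [0, 0, 0, -I]; row 2: [0, 0, I, 0]; row 3: [0, -I, 0, 0]; row 4: [I, 0, 0, 0]; rho(e23) = rho(e2)rho(e3) = row 1: [-I, 0, 0, 0]; row 2: [0, I, 0, 0]; row 3: [0, 0, -I, 0]; row 4: [0, 0, 0, I].
M = (7/2)*rho(e1) + (4/3)*rho(e3) + (6)*rho(e13) + (-7/6)*rho(e23), summed entrywise:
Answer: row 1: [7/2 + 7*I/6, 0, 0, -22*I/3]; row 2: [0, 7/2 - 7*I/6, 22*I/3, 0]; row 3: [0, -14*I/3, -7/2 + 7*I/6, 0]; row 4: [14*I/3, 0, 0, -7/2 - 7*I/6]


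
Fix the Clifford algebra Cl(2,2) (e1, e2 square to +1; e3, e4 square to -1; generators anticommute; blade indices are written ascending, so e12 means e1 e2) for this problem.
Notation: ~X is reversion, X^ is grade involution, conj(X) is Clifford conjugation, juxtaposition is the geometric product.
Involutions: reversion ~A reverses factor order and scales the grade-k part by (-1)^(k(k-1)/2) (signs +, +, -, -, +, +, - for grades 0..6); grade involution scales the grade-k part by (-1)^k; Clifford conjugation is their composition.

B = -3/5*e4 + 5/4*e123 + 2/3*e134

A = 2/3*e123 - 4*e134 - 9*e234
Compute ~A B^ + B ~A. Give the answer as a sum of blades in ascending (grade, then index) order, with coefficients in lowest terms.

first term: 7/2 - 6*e12 - 12/5*e13 + 45/4*e14 - 27/5*e23 - 49/9*e24 - 2/5*e1234
second term: -7/2 - 6*e12 + 12/5*e13 + 45/4*e14 + 27/5*e23 - 49/9*e24 - 2/5*e1234
Answer: -12*e12 + 45/2*e14 - 98/9*e24 - 4/5*e1234


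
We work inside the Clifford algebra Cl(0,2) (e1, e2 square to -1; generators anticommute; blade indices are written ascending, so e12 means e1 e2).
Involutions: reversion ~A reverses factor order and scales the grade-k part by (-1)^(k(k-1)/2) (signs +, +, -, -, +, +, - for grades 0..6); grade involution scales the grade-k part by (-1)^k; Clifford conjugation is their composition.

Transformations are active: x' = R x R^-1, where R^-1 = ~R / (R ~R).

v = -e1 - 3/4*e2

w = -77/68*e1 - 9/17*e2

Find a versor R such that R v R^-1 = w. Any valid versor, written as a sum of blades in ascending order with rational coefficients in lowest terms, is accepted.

Equal squares first: v^2 = w^2 = -25/16. Then v + w = -145/68*e1 - 87/68*e2 is a versor taking v to w, provided it is invertible.
Answer: -145/68*e1 - 87/68*e2


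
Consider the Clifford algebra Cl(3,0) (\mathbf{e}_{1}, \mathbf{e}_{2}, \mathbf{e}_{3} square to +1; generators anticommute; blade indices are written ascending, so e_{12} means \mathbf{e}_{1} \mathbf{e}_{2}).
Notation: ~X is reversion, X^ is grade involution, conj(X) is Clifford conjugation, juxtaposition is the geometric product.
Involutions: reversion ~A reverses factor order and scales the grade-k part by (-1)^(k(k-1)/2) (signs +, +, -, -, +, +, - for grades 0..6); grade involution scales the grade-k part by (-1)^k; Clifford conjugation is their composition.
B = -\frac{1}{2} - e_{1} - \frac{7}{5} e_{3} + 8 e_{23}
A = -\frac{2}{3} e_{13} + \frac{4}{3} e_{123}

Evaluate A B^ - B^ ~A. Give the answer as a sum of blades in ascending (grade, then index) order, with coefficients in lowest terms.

first term: -\frac{58}{5} e_{1} + \frac{2}{3} e_{3} + \frac{36}{5} e_{12} + \frac{1}{3} e_{13} + \frac{4}{3} e_{23} - \frac{2}{3} e_{123}
second term: \frac{146}{15} e_{1} + \frac{2}{3} e_{3} + \frac{52}{15} e_{12} - \frac{1}{3} e_{13} - \frac{4}{3} e_{23} + \frac{2}{3} e_{123}
Answer: -\frac{64}{3} e_{1} + \frac{56}{15} e_{12} + \frac{2}{3} e_{13} + \frac{8}{3} e_{23} - \frac{4}{3} e_{123}


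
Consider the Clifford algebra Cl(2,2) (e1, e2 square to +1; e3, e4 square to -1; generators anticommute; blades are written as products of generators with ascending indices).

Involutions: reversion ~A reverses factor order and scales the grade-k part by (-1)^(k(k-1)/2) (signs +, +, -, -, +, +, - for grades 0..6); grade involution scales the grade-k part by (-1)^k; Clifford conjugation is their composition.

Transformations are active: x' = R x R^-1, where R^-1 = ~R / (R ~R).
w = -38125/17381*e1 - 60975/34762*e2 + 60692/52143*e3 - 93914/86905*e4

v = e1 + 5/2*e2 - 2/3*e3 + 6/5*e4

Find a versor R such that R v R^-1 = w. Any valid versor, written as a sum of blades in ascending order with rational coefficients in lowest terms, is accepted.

Construction: equal norms (both 4829/900) license R = v + w = -20744/17381*e1 + 12965/17381*e2 + 25930/52143*e3 + 10372/86905*e4 — nothing changes along that direction, while (v - w)/2 changes sign, so v maps onto w.
Answer: -20744/17381*e1 + 12965/17381*e2 + 25930/52143*e3 + 10372/86905*e4


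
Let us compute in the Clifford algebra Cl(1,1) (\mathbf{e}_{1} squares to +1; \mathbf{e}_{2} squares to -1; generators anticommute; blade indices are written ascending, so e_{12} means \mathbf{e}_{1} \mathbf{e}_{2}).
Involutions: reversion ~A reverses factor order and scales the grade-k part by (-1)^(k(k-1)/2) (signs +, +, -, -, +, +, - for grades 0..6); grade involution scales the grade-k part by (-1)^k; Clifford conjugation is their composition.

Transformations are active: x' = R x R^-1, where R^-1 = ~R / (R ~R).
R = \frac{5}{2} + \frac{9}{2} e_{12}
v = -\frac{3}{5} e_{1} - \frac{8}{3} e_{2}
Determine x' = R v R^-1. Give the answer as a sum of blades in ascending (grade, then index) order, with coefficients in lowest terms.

~R = \frac{5}{2} - \frac{9}{2} e_{12}, and R ~R = -14, so R^-1 = ~R / (-14).
R v = \frac{21}{2} e_{1} - \frac{119}{30} e_{2}
Answer: -\frac{63}{20} e_{1} + \frac{49}{12} e_{2}


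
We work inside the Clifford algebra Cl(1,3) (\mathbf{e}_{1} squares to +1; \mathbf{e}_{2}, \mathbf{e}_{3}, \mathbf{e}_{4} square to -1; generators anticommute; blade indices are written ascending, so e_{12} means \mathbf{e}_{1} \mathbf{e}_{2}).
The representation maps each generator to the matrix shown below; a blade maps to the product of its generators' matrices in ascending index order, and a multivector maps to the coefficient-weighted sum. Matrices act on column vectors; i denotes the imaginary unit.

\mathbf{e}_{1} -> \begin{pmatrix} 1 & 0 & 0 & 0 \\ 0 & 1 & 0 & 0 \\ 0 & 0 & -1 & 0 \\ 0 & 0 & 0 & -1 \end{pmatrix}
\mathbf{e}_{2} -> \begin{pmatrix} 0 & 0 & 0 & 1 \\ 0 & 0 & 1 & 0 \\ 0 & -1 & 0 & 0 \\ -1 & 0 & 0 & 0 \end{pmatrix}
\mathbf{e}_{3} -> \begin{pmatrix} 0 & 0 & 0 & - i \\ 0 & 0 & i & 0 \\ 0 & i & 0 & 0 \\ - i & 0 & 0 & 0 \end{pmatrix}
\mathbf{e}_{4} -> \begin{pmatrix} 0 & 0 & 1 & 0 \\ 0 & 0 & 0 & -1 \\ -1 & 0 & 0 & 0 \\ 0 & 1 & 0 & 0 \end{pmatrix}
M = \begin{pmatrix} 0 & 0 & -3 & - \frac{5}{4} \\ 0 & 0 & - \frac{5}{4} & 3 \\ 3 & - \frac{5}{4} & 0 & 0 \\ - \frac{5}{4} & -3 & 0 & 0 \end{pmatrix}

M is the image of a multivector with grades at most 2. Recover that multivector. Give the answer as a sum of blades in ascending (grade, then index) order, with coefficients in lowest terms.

Method: the blade images are trace-orthogonal — tr(rho(e_A) rho(e_B)^-1) = 4 if A = B and 0 otherwise — and rho(e_A)^-1 = (e_A)^2 * rho(e_A) with (e_A)^2 = +1 or -1, so the coefficient of e_A in the preimage is (e_A)^2 * tr(M rho(e_A))/4.
Nonzero projections over blades of grade <= 2: e_{4}: (e_{4})^2 = -1, tr(M rho(e_{4})) = 12, coefficient -3; e_{12}: (e_{12})^2 = +1, tr(M rho(e_{12})) = -5, coefficient -\frac{5}{4}. Every other blade of grade <= 2 projects to 0.
Answer: -3 e_{4} - \frac{5}{4} e_{12}


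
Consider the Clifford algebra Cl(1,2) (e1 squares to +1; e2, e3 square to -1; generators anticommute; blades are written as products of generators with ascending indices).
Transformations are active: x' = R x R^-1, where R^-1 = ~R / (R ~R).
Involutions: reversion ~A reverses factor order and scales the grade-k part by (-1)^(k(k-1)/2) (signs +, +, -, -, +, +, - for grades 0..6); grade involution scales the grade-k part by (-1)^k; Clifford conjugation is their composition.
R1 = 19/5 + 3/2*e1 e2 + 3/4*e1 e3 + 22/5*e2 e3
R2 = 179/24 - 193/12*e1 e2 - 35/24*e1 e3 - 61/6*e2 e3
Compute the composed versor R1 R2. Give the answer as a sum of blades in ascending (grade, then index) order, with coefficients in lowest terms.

Distribute over the terms of R1 (each basis-blade product reordered to ascending indices, repeated generators contracted through their squares):
(19/5) R2 = 3401/120 - 3667/60*e1 e2 - 133/24*e1 e3 - 1159/30*e2 e3
(3/2*e1 e2) R2 = -193/8 + 179/16*e1 e2 + 61/4*e1 e3 + 35/16*e2 e3
(3/4*e1 e3) R2 = -35/32 - 61/8*e1 e2 + 179/32*e1 e3 - 193/16*e2 e3
(22/5*e2 e3) R2 = 671/15 + 77/12*e1 e2 - 2123/30*e1 e3 + 1969/60*e2 e3
Summing the partial products and collecting blades:
Answer: 7657/160 - 4091/80*e1 e2 - 26623/480*e1 e3 - 1883/120*e2 e3


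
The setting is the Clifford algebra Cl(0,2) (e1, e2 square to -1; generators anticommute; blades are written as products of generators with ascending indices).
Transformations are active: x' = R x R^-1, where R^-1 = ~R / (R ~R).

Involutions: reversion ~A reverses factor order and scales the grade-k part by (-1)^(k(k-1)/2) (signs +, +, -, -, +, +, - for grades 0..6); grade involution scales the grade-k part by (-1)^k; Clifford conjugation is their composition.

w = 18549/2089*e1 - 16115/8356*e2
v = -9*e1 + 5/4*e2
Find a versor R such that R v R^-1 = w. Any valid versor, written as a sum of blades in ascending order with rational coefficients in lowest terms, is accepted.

A norm check does it: q(v) = q(w) = -1321/16, hence R = v + w = -252/2089*e1 - 2835/4178*e2 realises the map — parallel part kept, (v - w)/2 negated, v carried to w.
Answer: -252/2089*e1 - 2835/4178*e2


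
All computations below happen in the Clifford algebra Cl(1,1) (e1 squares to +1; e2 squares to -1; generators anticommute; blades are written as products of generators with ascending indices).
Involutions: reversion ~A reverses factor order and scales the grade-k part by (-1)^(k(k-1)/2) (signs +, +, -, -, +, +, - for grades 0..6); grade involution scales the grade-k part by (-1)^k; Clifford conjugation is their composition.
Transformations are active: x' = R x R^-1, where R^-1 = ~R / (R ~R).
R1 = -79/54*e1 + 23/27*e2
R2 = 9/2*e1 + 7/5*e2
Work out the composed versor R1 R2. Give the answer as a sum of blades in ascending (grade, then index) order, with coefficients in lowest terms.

Distribute over the terms of R1 (each basis-blade product reordered to ascending indices, repeated generators contracted through their squares):
(-79/54*e1) R2 = -79/12 - 553/270*e1 e2
(23/27*e2) R2 = -161/135 - 23/6*e1 e2
Summing the partial products and collecting blades:
Answer: -4199/540 - 794/135*e1 e2


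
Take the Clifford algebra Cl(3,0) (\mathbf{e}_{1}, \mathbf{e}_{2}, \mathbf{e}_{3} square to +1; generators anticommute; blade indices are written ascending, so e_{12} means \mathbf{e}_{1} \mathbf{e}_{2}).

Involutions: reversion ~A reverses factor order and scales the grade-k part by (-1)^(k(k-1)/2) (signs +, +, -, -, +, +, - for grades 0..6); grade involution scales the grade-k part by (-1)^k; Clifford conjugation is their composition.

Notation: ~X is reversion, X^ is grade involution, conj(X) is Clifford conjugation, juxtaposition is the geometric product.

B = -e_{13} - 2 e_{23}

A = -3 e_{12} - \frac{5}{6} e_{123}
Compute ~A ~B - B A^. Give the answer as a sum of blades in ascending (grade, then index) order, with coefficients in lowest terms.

first term: -\frac{5}{3} e_{1} + \frac{5}{6} e_{2} + 6 e_{13} - 3 e_{23}
second term: \frac{5}{3} e_{1} - \frac{5}{6} e_{2} - 6 e_{13} + 3 e_{23}
Answer: -\frac{10}{3} e_{1} + \frac{5}{3} e_{2} + 12 e_{13} - 6 e_{23}


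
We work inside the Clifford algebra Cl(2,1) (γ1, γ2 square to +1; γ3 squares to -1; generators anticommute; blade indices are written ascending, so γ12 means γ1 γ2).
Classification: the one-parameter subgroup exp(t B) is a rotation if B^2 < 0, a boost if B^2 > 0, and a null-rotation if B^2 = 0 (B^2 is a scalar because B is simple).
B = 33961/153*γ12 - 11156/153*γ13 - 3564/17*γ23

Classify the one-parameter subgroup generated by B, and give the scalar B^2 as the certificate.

B^2 term by term: the squares give (33961/153)^2*(γ12)^2 + (-11156/153)^2*(γ13)^2 + (-3564/17)^2*(γ23)^2 = 1153349521/23409*(-1) + 124456336/23409*(+1) + 12702096/289*(+1) = -1 (each basis 2-blade squares to minus the product of its generators' squares); cross terms between blades sharing an index anticommute and cancel. So B^2 = -1.
Answer: rotation, certificate B^2 = -1. Check the certificate: B^2 = -1, and that sign is decisive whatever form B takes.


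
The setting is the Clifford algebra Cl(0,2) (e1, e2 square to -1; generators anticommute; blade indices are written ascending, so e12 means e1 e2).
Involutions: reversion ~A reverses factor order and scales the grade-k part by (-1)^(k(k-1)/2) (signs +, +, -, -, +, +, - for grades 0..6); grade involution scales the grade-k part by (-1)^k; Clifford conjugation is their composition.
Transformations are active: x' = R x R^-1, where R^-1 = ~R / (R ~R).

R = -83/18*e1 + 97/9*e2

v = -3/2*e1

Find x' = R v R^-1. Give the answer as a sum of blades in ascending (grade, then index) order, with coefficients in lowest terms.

~R = -83/18*e1 + 97/9*e2, and R ~R = -44525/324, so R^-1 = ~R / (-44525/324).
R v = -83/12 + 97/6*e12
Answer: 92241/89050*e1 + 48306/44525*e2


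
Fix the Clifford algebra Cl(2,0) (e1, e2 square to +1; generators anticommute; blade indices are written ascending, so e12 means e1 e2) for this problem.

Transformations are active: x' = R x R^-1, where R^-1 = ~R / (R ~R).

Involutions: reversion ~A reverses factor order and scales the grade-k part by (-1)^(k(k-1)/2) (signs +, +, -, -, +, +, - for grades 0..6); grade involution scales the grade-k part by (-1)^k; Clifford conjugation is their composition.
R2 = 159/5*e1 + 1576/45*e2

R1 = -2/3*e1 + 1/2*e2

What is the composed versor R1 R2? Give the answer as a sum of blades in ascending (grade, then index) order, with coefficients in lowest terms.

Distribute over the terms of R1 (each basis-blade product reordered to ascending indices, repeated generators contracted through their squares):
(-2/3*e1) R2 = -106/5 - 3152/135*e12
(1/2*e2) R2 = 788/45 - 159/10*e12
Summing the partial products and collecting blades:
Answer: -166/45 - 10597/270*e12


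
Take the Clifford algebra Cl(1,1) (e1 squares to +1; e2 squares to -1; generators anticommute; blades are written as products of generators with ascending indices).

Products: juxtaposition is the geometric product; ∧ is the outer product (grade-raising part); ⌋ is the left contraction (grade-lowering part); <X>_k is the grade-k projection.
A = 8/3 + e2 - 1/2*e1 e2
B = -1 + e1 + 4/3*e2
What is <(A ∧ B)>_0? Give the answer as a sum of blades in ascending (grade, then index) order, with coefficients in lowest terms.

step 1: -8/3 + 8/3*e1 + 23/9*e2 - 1/2*e1 e2
step 2: -8/3
Answer: -8/3


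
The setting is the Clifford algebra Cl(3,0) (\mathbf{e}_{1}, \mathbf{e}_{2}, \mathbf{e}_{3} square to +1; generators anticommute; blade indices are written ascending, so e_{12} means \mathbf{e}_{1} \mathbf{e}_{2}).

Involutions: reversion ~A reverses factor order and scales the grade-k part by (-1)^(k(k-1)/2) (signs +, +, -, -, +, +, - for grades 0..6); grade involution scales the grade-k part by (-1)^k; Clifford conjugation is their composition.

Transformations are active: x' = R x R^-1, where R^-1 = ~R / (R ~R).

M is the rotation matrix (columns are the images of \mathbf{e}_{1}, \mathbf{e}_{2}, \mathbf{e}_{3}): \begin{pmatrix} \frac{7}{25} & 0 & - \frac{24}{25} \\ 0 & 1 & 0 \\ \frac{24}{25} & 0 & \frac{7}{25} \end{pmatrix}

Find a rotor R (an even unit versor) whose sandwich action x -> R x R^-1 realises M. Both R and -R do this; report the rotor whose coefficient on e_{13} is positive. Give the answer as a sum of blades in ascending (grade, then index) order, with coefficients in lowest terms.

Method: write R = a + b12*e_{12} + b13*e_{13} + b23*e_{23} with a^2 + b12^2 + b13^2 + b23^2 = 1 (so R^-1 = ~R). Expanding the columns R e_j ~R gives tr M = 4a^2 - 1 and, from the antisymmetric part, M21 - M12 = -4a*b12, M13 - M31 = 4a*b13, M32 - M23 = -4a*b23.
Here tr M = \frac{39}{25}, so a^2 = (1 + tr M)/4 = \frac{16}{25} and a = ±\frac{4}{5}. Taking a = \frac{4}{5}: M21 - M12 = 0, M13 - M31 = -\frac{48}{25}, M32 - M23 = 0, giving b12 = 0, b13 = -\frac{3}{5}, b23 = 0, i.e. R = \frac{4}{5} - \frac{3}{5} e_{13}.
Its e_{13} coefficient is negative, so report the other preimage -R.
Answer: -\frac{4}{5} + \frac{3}{5} e_{13}. Sheet selection: the two-to-one cover makes ±R indistinguishable at the matrix level (trace \frac{39}{25}), so uniqueness comes from the required sign on e_{13}.


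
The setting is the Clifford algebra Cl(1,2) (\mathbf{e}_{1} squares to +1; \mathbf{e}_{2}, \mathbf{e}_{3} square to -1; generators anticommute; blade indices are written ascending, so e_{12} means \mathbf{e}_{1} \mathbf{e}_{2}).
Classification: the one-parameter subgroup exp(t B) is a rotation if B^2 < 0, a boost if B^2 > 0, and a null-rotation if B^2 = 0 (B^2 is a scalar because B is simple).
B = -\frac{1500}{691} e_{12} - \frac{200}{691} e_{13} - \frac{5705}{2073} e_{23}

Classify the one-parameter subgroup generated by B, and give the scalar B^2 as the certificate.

B^2 term by term: the squares give (-\frac{1500}{691})^2*(e_{12})^2 + (-\frac{200}{691})^2*(e_{13})^2 + (-\frac{5705}{2073})^2*(e_{23})^2 = \frac{2250000}{477481}*(+1) + \frac{40000}{477481}*(+1) + \frac{32547025}{4297329}*(-1) = -\frac{25}{9} (each basis 2-blade squares to minus the product of its generators' squares); cross terms between blades sharing an index anticommute and cancel. So B^2 = -\frac{25}{9}.
Answer: rotation, certificate B^2 = -\frac{25}{9}. B^2 = -\frac{25}{9} is basis-independent, so its sign is the whole story.


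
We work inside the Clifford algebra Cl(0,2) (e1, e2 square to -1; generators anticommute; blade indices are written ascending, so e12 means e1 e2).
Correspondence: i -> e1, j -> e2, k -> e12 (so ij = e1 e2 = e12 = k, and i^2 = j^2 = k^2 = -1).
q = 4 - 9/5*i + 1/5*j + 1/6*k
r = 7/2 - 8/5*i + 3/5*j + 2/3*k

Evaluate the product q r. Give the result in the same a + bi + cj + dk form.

In blades: q = 4 - 9/5*e1 + 1/5*e2 + 1/6*e12, r = 7/2 - 8/5*e1 + 3/5*e2 + 2/3*e12.
Distribute q over r term by term (generator squares from the signature, products reordered to ascending indices): (4)*r = 14 - 32/5*e1 + 12/5*e2 + 8/3*e12; (-9/5*e1)*r = -72/25 - 63/10*e1 + 6/5*e2 - 27/25*e12; (1/5*e2)*r = -3/25 + 2/15*e1 + 7/10*e2 + 8/25*e12; (1/6*e12)*r = -1/9 - 1/10*e1 - 4/15*e2 + 7/12*e12.
Sum: 98/9 - 38/3*e1 + 121/30*e2 + 249/100*e12; translating back through the correspondence:
Answer: 98/9 - 38/3*i + 121/30*j + 249/100*k


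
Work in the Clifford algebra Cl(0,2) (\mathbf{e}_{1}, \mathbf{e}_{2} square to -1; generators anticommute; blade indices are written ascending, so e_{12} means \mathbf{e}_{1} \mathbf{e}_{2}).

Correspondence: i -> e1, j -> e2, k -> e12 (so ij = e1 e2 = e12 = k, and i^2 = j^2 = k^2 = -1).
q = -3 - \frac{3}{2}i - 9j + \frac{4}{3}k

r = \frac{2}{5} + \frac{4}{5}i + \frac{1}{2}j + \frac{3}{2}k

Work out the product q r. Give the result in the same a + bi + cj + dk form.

In blades: q = -3 - \frac{3}{2} e_{1} - 9 e_{2} + \frac{4}{3} e_{12}, r = \frac{2}{5} + \frac{4}{5} e_{1} + \frac{1}{2} e_{2} + \frac{3}{2} e_{12}.
Distribute q over r term by term (generator squares from the signature, products reordered to ascending indices): (-3)*r = -\frac{6}{5} - \frac{12}{5} e_{1} - \frac{3}{2} e_{2} - \frac{9}{2} e_{12}; (-\frac{3}{2} e_{1})*r = \frac{6}{5} - \frac{3}{5} e_{1} + \frac{9}{4} e_{2} - \frac{3}{4} e_{12}; (-9 e_{2})*r = \frac{9}{2} - \frac{27}{2} e_{1} - \frac{18}{5} e_{2} + \frac{36}{5} e_{12}; (\frac{4}{3} e_{12})*r = -2 - \frac{2}{3} e_{1} + \frac{16}{15} e_{2} + \frac{8}{15} e_{12}.
Sum: \frac{5}{2} - \frac{103}{6} e_{1} - \frac{107}{60} e_{2} + \frac{149}{60} e_{12}; translating back through the correspondence:
Answer: \frac{5}{2} - \frac{103}{6}i - \frac{107}{60}j + \frac{149}{60}k


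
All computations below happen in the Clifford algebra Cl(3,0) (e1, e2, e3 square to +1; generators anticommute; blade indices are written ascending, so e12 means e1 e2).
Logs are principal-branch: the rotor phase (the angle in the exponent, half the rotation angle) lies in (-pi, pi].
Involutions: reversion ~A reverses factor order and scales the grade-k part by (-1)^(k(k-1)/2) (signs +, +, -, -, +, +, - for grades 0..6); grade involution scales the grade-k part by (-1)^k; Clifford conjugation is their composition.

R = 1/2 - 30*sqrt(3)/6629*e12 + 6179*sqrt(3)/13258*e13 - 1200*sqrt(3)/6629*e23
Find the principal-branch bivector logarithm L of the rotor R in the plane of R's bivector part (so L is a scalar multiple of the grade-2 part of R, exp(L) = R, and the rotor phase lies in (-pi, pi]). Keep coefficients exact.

The scalar part of R is 1/2, and that scalar determines the rotor phase on the principal branch; recovering the unit plane as bivector-part over sine of the phase gives L = phase * plane.
Concretely: cos(phase) = 1/2 gives phase = ±pi/3, and since phase/sin(phase) is even the sign is immaterial: L = (phase/sin(phase)) * <R>_2 = (2*sqrt(3)*pi/9) * <R>_2.
Answer: -20*pi/6629*e12 + 6179*pi/19887*e13 - 800*pi/6629*e23


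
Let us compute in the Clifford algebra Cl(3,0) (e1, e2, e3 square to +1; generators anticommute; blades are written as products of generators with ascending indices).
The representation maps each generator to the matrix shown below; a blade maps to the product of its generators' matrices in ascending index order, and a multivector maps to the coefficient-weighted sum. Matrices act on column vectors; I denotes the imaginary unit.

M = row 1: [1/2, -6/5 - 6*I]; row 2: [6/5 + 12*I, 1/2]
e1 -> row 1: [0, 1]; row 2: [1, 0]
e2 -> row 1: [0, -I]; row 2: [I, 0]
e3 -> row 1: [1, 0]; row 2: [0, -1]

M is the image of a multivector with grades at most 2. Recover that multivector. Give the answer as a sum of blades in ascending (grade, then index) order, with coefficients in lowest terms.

Method: 1, rho(e1), rho(e2), rho(e3) form a trace-orthogonal basis of the 2x2 complex matrices (tr(X Y) = 2 if X = Y, else 0), so M = m0*1 + m1*rho(e1) + m2*rho(e2) + m3*rho(e3) with m0 = tr(M)/2 = 1/2, m1 = tr(M rho(e1))/2 = 3*I, m2 = tr(M rho(e2))/2 = 9 - 6*I/5, m3 = tr(M rho(e3))/2 = 0.
Multiplying table entries, the bivector images are rho(e1 e2) = I*rho(e3), rho(e1 e3) = -I*rho(e2), rho(e2 e3) = I*rho(e1); with real blade coefficients the real parts of m0..m3 are the coefficients of 1, e1, e2, e3 and the imaginary parts give the bivectors (e2 e3: Im m1, e1 e3: -Im m2, e1 e2: Im m3).
Answer: 1/2 + 9*e2 + 6/5*e1 e3 + 3*e2 e3


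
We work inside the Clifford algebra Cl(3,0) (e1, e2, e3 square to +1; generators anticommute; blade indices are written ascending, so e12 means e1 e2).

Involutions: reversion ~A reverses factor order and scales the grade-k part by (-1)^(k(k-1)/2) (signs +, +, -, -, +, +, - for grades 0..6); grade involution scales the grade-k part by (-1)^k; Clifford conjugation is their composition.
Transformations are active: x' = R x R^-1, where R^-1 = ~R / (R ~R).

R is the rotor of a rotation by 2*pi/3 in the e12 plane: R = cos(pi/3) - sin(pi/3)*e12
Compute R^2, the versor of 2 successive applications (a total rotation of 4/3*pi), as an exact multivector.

Rotor phase runs at HALF the rotation angle; powers of one rotor simply add phase, so after 2 steps in e12 the phase is 2*pi/3 = 2*pi/3 and R^2 = cos(2*pi/3) - sin(2*pi/3)*e12.
cos(2*pi/3) = -1/2 and sin(2*pi/3) = sqrt(3)/2, so R^2 = -1/2 - sqrt(3)/2*e12. The net rotation is 4/3*pi; the rotor keeps the half-angle phase exactly.
Answer: -1/2 - sqrt(3)/2*e12


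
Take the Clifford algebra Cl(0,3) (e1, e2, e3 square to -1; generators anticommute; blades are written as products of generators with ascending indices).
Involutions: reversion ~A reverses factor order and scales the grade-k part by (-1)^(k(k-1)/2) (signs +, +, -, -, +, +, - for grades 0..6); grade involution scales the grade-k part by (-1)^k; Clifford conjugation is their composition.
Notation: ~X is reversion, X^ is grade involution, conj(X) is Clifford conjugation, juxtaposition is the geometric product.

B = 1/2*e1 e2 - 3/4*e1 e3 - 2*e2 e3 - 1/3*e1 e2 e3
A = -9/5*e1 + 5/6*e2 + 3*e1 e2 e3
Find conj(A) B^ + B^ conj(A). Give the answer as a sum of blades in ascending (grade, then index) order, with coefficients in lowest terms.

first term: 1 + 67/12*e1 - 63/20*e2 - 109/60*e3 - 5/18*e1 e3 - 3/5*e2 e3 - 169/40*e1 e2 e3
second term: 1 + 77/12*e1 - 27/20*e2 - 71/60*e3 - 5/18*e1 e3 - 3/5*e2 e3 - 169/40*e1 e2 e3
Answer: 2 + 12*e1 - 9/2*e2 - 3*e3 - 5/9*e1 e3 - 6/5*e2 e3 - 169/20*e1 e2 e3


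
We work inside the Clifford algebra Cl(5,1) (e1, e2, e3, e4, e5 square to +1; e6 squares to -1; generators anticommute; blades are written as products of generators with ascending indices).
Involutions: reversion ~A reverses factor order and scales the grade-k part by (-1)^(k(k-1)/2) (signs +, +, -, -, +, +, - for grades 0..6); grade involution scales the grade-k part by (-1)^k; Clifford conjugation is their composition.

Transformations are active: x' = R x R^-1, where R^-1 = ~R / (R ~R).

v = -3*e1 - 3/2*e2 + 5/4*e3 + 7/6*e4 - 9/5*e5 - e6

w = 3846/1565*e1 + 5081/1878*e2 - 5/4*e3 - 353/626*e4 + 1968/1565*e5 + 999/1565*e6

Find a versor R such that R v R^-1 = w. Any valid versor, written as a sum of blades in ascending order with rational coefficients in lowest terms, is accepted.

The midline construction: v and w both square to 59089/3600, so reflecting in their sum -849/1565*e1 + 1132/939*e2 + 566/939*e4 - 849/1565*e5 - 566/1565*e6 exchanges them.
Answer: -849/1565*e1 + 1132/939*e2 + 566/939*e4 - 849/1565*e5 - 566/1565*e6


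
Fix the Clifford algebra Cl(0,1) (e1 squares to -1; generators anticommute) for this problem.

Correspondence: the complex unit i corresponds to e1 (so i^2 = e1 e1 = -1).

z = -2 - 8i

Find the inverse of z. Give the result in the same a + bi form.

In blades: z = -2 - 8*e1.
With qbar = -2 + 8*e1 (scalar fixed, mapped units negated), z qbar = 68 (the sum of squared coefficients), so z^-1 = qbar / (68) = -1/34 + 2/17*e1; translating back:
Answer: -1/34 + 2/17*i


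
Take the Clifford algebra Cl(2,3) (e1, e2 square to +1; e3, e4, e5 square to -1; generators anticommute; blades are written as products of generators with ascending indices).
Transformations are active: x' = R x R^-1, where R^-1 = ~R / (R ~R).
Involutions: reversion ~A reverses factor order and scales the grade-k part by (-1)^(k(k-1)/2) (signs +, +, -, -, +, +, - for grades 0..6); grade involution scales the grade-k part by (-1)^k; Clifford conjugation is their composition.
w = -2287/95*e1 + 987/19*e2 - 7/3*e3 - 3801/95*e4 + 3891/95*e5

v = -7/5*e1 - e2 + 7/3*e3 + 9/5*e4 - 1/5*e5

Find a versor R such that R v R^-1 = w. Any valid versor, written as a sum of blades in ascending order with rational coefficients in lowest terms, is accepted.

R = v + w = -484/19*e1 + 968/19*e2 - 726/19*e4 + 3872/95*e5 works: the equal norms (-1297/225) guarantee its sandwich swaps v into w.
Answer: -484/19*e1 + 968/19*e2 - 726/19*e4 + 3872/95*e5


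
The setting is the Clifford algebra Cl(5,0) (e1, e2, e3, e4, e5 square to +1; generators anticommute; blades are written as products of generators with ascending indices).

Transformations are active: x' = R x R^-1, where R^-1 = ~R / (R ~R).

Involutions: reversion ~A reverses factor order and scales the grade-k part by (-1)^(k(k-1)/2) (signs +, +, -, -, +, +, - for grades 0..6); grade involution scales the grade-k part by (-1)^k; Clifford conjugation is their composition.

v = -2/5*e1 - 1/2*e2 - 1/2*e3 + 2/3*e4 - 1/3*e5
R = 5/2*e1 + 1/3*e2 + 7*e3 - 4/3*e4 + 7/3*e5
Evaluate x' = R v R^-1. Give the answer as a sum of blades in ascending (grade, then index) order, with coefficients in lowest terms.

~R = 5/2*e1 + 1/3*e2 + 7*e3 - 4/3*e4 + 7/3*e5, and R ~R = 751/12, so R^-1 = ~R / (751/12).
R v = -19/3 - 67/60*e1 e2 + 31/20*e1 e3 + 17/15*e1 e4 + 1/10*e1 e5 + 10/3*e2 e3 - 4/9*e2 e4 + 19/18*e2 e5 + 4*e3 e4 - 7/6*e3 e5 - 10/9*e4 e5
Answer: -398/3755*e1 + 1949/4506*e2 - 1377/1502*e3 - 298/751*e4 - 313/2253*e5


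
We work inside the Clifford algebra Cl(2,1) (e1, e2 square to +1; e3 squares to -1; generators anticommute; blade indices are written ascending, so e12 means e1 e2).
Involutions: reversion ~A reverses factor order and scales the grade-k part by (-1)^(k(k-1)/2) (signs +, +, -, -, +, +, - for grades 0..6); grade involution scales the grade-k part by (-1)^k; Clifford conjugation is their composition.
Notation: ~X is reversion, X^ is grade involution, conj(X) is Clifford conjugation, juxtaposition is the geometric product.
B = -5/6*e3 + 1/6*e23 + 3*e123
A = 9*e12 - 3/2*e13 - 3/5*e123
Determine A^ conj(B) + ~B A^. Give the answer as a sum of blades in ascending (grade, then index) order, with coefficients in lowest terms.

first term: 9/5 + 23/20*e1 + 9/2*e2 - 27*e3 - 1/4*e12 - 3/2*e13 + 15/2*e123
second term: -9/5 + 23/20*e1 - 9/2*e2 + 27*e3 + 1/4*e12 + 3/2*e13 - 15/2*e123
Answer: 23/10*e1


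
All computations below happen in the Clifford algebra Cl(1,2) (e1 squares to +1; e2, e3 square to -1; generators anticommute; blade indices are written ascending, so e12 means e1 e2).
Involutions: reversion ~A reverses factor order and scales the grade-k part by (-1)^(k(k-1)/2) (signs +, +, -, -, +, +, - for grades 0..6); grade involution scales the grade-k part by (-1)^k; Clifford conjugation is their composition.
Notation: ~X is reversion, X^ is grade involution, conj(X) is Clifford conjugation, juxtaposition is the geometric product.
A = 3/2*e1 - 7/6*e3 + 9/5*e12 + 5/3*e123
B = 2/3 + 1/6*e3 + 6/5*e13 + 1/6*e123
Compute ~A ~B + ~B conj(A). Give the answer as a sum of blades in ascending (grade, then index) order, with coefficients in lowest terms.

first term: -1/12 + 12/5*e1 - 2*e2 - 41/18*e3 - 67/60*e12 + 1/4*e13 - 241/100*e23 - 127/90*e123
second term: 1/12 + 2/5*e1 + 2*e2 - 13/18*e3 - 77/60*e12 + 1/4*e13 + 241/100*e23 + 73/90*e123
Answer: 14/5*e1 - 3*e3 - 12/5*e12 + 1/2*e13 - 3/5*e123


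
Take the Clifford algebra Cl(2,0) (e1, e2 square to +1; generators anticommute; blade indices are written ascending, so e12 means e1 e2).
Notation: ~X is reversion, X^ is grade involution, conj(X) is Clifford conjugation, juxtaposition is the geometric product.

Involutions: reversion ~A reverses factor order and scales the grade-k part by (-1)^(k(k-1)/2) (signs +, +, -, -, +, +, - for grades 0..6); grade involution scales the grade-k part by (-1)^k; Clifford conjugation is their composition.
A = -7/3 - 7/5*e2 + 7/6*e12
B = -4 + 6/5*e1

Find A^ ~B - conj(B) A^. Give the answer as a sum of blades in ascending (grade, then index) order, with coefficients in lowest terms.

first term: 28/3 - 14/5*e1 - 7*e2 - 476/75*e12
second term: 28/3 + 14/5*e1 - 7*e2 - 476/75*e12
Answer: -28/5*e1


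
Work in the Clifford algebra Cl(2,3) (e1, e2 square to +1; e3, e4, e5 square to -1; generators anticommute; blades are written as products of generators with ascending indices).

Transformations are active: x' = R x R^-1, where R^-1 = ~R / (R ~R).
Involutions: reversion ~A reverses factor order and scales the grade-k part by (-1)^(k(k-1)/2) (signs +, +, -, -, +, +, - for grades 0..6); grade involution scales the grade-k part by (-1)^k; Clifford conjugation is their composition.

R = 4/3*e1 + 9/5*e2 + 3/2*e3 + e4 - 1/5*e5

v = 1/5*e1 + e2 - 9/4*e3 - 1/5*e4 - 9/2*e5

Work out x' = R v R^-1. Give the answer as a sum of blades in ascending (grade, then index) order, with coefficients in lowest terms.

~R = 4/3*e1 + 9/5*e2 + 3/2*e3 + e4 - 1/5*e5, and R ~R = 311/180, so R^-1 = ~R / (311/180).
R v = 569/120 + 73/75*e1 e2 - 33/10*e1 e3 - 7/15*e1 e4 - 149/25*e1 e5 - 111/20*e2 e3 - 34/25*e2 e4 - 79/10*e2 e5 + 39/20*e3 e4 - 36/5*e3 e5 - 227/50*e4 e5
Answer: 11069/1555*e1 + 13808/1555*e2 + 13041/1244*e3 + 8846/1555*e4 + 10581/3110*e5


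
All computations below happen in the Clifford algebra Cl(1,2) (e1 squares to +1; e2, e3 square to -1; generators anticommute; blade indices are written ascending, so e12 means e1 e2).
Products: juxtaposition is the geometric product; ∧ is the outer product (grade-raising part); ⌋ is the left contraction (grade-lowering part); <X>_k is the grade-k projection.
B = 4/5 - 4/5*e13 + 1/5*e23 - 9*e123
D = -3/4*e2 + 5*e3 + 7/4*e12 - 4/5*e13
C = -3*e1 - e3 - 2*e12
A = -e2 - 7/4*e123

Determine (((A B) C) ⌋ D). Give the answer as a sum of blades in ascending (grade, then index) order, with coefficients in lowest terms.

step 1: -63/4 + 7/20*e1 - 11/5*e2 + 1/5*e3 + 9*e13 - 11/5*e123
step 2: -17/20 + 1213/20*e1 - 7/10*e2 + 943/20*e3 + 227/10*e12 + 1/4*e13 - 46/5*e23 - 2/5*e123
step 3: -787/4 - 7789/200*e1 + 4271/40*e2 - 5277/100*e3 - 119/80*e12 + 17/25*e13
Answer: -787/4 - 7789/200*e1 + 4271/40*e2 - 5277/100*e3 - 119/80*e12 + 17/25*e13


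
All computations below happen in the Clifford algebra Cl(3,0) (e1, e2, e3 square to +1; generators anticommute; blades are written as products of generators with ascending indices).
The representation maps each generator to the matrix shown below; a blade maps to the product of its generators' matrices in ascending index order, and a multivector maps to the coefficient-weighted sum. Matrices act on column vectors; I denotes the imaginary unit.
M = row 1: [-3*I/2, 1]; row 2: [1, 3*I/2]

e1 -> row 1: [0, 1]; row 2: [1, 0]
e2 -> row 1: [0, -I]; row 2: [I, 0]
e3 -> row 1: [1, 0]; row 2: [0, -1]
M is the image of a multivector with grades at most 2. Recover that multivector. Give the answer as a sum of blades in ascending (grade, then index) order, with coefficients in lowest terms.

Method: 1, rho(e1), rho(e2), rho(e3) form a trace-orthogonal basis of the 2x2 complex matrices (tr(X Y) = 2 if X = Y, else 0), so M = m0*1 + m1*rho(e1) + m2*rho(e2) + m3*rho(e3) with m0 = tr(M)/2 = 0, m1 = tr(M rho(e1))/2 = 1, m2 = tr(M rho(e2))/2 = 0, m3 = tr(M rho(e3))/2 = -3*I/2.
Multiplying table entries, the bivector images are rho(e1 e2) = I*rho(e3), rho(e1 e3) = -I*rho(e2), rho(e2 e3) = I*rho(e1); with real blade coefficients the real parts of m0..m3 are the coefficients of 1, e1, e2, e3 and the imaginary parts give the bivectors (e2 e3: Im m1, e1 e3: -Im m2, e1 e2: Im m3).
Answer: e1 - 3/2*e1 e2


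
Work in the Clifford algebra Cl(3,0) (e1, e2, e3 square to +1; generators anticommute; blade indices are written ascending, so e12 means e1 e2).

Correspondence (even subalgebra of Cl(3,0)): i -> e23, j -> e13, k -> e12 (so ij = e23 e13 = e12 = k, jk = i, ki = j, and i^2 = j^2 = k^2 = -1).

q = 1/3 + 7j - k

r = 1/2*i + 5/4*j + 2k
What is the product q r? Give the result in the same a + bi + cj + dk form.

In blades: q = 1/3 - e12 + 7*e13, r = 2*e12 + 5/4*e13 + 1/2*e23.
Distribute q over r term by term (generator squares from the signature, products reordered to ascending indices): (1/3)*r = 2/3*e12 + 5/12*e13 + 1/6*e23; (-e12)*r = 2 - 1/2*e13 + 5/4*e23; (7*e13)*r = -35/4 - 7/2*e12 + 14*e23.
Sum: -27/4 - 17/6*e12 - 1/12*e13 + 185/12*e23; translating back through the correspondence:
Answer: -27/4 + 185/12*i - 1/12*j - 17/6*k


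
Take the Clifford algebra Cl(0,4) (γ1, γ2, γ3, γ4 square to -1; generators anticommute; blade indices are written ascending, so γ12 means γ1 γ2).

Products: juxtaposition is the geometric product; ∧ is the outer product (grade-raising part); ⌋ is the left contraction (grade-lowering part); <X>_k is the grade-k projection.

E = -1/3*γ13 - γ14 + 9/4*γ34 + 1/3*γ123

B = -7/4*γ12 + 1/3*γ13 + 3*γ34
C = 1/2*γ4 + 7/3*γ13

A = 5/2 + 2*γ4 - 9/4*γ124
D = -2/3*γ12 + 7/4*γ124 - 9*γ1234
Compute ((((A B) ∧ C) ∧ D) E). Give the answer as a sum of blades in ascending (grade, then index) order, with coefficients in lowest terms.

step 1: 6*γ3 - 63/16*γ4 - 35/8*γ12 + 5/6*γ13 + 15/2*γ34 - 27/4*γ123 - 7/2*γ124 + 2/3*γ134 - 3/4*γ234
step 2: 3*γ34 - 35/16*γ124 - 421/48*γ134 - 27/8*γ1234
step 3: -2*γ1234
step 4: 2/3*γ4 + 9/2*γ12 - 2*γ23 + 2/3*γ24
Answer: 2/3*γ4 + 9/2*γ12 - 2*γ23 + 2/3*γ24
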